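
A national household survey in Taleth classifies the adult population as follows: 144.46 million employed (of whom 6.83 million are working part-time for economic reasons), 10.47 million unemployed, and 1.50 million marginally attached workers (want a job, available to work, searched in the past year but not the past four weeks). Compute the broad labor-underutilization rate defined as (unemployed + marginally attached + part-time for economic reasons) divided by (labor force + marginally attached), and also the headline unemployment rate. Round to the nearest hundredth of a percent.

Labor force = 144.46 + 10.47 = 154.93 million.
Numerator = 10.47 + 1.50 + 6.83 = 18.80 million.
Denominator = 154.93 + 1.50 = 156.43 million.
Broad rate = 18.80 / 156.43 = 12.02%.
Headline unemployment rate = 10.47 / 154.93 = 6.76%.

Broad underutilization rate ≈ 12.02%; headline unemployment rate ≈ 6.76%.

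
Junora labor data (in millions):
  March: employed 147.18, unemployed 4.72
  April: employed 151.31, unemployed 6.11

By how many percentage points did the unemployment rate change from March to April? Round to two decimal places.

The unemployment rate changed by +0.77 percentage points.

March: labor force = 147.18 + 4.72 = 151.90; u = 4.72/151.90 = 3.11%.
April: labor force = 151.31 + 6.11 = 157.42; u = 6.11/157.42 = 3.88%.
Change = 3.88% − 3.11% = +0.77 pp.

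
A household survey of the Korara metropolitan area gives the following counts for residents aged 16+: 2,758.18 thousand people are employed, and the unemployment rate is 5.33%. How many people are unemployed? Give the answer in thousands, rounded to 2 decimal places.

About 155.29 thousand are unemployed.

Let U be the number unemployed. The labor force is E + U, and U/(E+U) = 0.0533.
So U = 0.0533 × 2,758.18 / (1 − 0.0533) = 147.0110 / 0.9467 ≈ 155.29 thousand.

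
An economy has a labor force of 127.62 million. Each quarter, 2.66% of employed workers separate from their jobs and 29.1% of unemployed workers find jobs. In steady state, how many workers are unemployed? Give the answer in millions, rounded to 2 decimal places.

Steady-state unemployment rate u* = s/(s+f) = 2.66/(2.66+29.1) = 0.083753.
Unemployed = u* × labor force = 0.083753 × 127.62 ≈ 10.69 million.

About 10.69 million are unemployed in steady state.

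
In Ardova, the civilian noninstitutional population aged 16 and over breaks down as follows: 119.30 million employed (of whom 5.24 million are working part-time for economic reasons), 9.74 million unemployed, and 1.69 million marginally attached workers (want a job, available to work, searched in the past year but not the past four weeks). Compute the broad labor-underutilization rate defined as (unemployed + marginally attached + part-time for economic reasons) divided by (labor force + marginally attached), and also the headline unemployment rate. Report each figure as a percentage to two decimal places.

Broad underutilization rate ≈ 12.75%; headline unemployment rate ≈ 7.55%.

Labor force = 119.30 + 9.74 = 129.04 million.
Numerator = 9.74 + 1.69 + 5.24 = 16.67 million.
Denominator = 129.04 + 1.69 = 130.73 million.
Broad rate = 16.67 / 130.73 = 12.75%.
Headline unemployment rate = 9.74 / 129.04 = 7.55%.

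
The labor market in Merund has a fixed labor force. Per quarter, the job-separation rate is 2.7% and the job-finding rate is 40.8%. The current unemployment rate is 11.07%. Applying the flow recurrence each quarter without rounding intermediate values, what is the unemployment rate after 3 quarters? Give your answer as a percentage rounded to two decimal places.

With a fixed labor force, u_{t+1} = u_t + s·(1−u_t) − f·u_t = u_t·(1−s−f) + s.
Here 1−s−f = 0.565 and s = 0.027.
u_1 = 0.110700 × 0.565 + 0.027 = 0.089546.
u_2 = 0.089546 × 0.565 + 0.027 = 0.077593.
u_3 = 0.077593 × 0.565 + 0.027 = 0.070840.

Unemployment rate after three quarters ≈ 7.08%.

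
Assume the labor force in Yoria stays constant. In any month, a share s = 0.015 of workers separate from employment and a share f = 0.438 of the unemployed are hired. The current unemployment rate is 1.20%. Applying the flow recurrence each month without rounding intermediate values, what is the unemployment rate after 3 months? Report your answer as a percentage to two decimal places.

Unemployment rate after three months ≈ 2.97%.

With a fixed labor force, u_{t+1} = u_t + s·(1−u_t) − f·u_t = u_t·(1−s−f) + s.
Here 1−s−f = 0.547 and s = 0.015.
u_1 = 0.012000 × 0.547 + 0.015 = 0.021564.
u_2 = 0.021564 × 0.547 + 0.015 = 0.026796.
u_3 = 0.026796 × 0.547 + 0.015 = 0.029657.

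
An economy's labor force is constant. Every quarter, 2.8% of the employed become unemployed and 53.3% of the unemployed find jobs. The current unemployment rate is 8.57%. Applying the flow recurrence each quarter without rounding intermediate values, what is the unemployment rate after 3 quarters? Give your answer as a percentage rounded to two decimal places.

Unemployment rate after three quarters ≈ 5.29%.

With a fixed labor force, u_{t+1} = u_t + s·(1−u_t) − f·u_t = u_t·(1−s−f) + s.
Here 1−s−f = 0.439 and s = 0.028.
u_1 = 0.085700 × 0.439 + 0.028 = 0.065622.
u_2 = 0.065622 × 0.439 + 0.028 = 0.056808.
u_3 = 0.056808 × 0.439 + 0.028 = 0.052939.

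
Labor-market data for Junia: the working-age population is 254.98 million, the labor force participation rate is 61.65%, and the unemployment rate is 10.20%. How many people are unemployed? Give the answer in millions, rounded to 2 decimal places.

About 16.03 million are unemployed.

Labor force = 0.6165 × 254.98 = 157.20 million.
Unemployed = 0.1020 × 157.20 ≈ 16.03 million.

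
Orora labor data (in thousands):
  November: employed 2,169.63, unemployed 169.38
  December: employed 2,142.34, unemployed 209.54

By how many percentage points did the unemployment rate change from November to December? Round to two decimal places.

November: labor force = 2,169.63 + 169.38 = 2,339.01; u = 169.38/2,339.01 = 7.24%.
December: labor force = 2,142.34 + 209.54 = 2,351.88; u = 209.54/2,351.88 = 8.91%.
Change = 8.91% − 7.24% = +1.67 pp.

The unemployment rate changed by +1.67 percentage points.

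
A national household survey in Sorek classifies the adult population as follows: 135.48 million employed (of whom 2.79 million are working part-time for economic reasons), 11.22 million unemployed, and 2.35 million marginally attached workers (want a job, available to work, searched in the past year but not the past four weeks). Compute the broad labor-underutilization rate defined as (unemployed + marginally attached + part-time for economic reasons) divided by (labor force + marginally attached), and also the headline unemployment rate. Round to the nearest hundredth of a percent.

Broad underutilization rate ≈ 10.98%; headline unemployment rate ≈ 7.65%.

Labor force = 135.48 + 11.22 = 146.70 million.
Numerator = 11.22 + 2.35 + 2.79 = 16.36 million.
Denominator = 146.70 + 2.35 = 149.05 million.
Broad rate = 16.36 / 149.05 = 10.98%.
Headline unemployment rate = 11.22 / 146.70 = 7.65%.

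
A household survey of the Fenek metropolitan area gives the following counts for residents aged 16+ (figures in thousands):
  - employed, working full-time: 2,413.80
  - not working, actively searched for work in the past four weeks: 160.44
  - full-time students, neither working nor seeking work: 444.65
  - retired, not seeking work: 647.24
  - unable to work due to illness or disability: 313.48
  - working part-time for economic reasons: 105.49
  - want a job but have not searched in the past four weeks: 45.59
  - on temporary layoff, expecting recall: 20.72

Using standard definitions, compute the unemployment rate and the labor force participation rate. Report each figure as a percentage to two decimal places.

Employed = 2,413.80 + 105.49 = 2,519.29 thousand (anyone who worked, including part-time for economic reasons, counts as employed).
Unemployed = 160.44 + 20.72 = 181.16 thousand (jobless and actively searching, or on temporary layoff).
Labor force = 2,519.29 + 181.16 = 2,700.45 thousand.
Not in labor force = 444.65 + 647.24 + 313.48 + 45.59 = 1,450.96 thousand (those not working and not actively searching are outside the labor force — including those who want a job but have given up searching).
Civilian working-age population = 2,700.45 + 1,450.96 = 4,151.41 thousand.
Unemployment rate = 181.16 / 2,700.45 = 6.71%.
Labor force participation rate = 2,700.45 / 4,151.41 = 65.05%.

Unemployment rate ≈ 6.71%; labor force participation rate ≈ 65.05%.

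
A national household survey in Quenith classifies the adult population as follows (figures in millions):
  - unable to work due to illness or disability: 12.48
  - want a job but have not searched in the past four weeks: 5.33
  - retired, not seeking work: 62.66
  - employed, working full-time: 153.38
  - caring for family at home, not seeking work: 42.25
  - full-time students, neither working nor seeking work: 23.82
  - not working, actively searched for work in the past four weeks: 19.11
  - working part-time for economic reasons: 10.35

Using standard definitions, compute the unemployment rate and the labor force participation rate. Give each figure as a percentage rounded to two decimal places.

Unemployment rate ≈ 10.45%; labor force participation rate ≈ 55.51%.

Employed = 153.38 + 10.35 = 163.73 million (anyone who worked, including part-time for economic reasons, counts as employed).
Unemployed = 19.11 million.
Labor force = 163.73 + 19.11 = 182.84 million.
Not in labor force = 12.48 + 5.33 + 62.66 + 42.25 + 23.82 = 146.54 million (those not working and not actively searching are outside the labor force — including those who want a job but have given up searching).
Civilian working-age population = 182.84 + 146.54 = 329.38 million.
Unemployment rate = 19.11 / 182.84 = 10.45%.
Labor force participation rate = 182.84 / 329.38 = 55.51%.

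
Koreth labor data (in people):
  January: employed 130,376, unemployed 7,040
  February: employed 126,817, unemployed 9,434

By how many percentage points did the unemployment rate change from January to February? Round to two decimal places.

The unemployment rate changed by +1.80 percentage points.

January: labor force = 130,376 + 7,040 = 137,416; u = 7,040/137,416 = 5.12%.
February: labor force = 126,817 + 9,434 = 136,251; u = 9,434/136,251 = 6.92%.
Change = 6.92% − 5.12% = +1.80 pp.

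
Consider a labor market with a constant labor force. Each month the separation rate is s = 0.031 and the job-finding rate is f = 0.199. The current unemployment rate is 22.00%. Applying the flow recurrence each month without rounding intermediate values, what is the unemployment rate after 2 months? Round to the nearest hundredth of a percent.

With a fixed labor force, u_{t+1} = u_t + s·(1−u_t) − f·u_t = u_t·(1−s−f) + s.
Here 1−s−f = 0.770 and s = 0.031.
u_1 = 0.220000 × 0.770 + 0.031 = 0.200400.
u_2 = 0.200400 × 0.770 + 0.031 = 0.185308.

Unemployment rate after two months ≈ 18.53%.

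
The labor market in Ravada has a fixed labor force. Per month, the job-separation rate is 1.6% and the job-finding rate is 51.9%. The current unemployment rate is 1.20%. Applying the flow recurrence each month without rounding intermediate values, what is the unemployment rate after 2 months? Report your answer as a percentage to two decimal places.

With a fixed labor force, u_{t+1} = u_t + s·(1−u_t) − f·u_t = u_t·(1−s−f) + s.
Here 1−s−f = 0.465 and s = 0.016.
u_1 = 0.012000 × 0.465 + 0.016 = 0.021580.
u_2 = 0.021580 × 0.465 + 0.016 = 0.026035.

Unemployment rate after two months ≈ 2.60%.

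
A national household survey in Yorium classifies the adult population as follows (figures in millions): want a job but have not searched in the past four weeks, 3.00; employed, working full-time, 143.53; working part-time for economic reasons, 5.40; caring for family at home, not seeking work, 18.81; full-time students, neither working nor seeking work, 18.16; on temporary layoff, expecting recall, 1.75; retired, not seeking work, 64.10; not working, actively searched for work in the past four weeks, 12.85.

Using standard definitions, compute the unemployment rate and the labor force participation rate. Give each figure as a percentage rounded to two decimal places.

Unemployment rate ≈ 8.93%; labor force participation rate ≈ 61.11%.

Employed = 143.53 + 5.40 = 148.93 million (anyone who worked, including part-time for economic reasons, counts as employed).
Unemployed = 1.75 + 12.85 = 14.60 million (jobless and actively searching, or on temporary layoff).
Labor force = 148.93 + 14.60 = 163.53 million.
Not in labor force = 3.00 + 18.81 + 18.16 + 64.10 = 104.07 million (those not working and not actively searching are outside the labor force — including those who want a job but have given up searching).
Civilian working-age population = 163.53 + 104.07 = 267.60 million.
Unemployment rate = 14.60 / 163.53 = 8.93%.
Labor force participation rate = 163.53 / 267.60 = 61.11%.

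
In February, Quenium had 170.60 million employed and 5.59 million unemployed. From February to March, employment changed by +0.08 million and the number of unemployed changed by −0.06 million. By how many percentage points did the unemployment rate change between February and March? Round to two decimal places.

The unemployment rate changed by −0.03 percentage points.

February: labor force = 170.60 + 5.59 = 176.19; u = 5.59/176.19 = 3.17%.
March: labor force = 170.68 + 5.53 = 176.21; u = 5.53/176.21 = 3.14%.
Change = 3.14% − 3.17% = −0.03 pp.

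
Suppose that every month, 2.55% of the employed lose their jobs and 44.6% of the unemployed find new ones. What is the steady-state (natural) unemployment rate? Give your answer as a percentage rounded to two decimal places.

Steady-state unemployment rate ≈ 5.41%.

At steady state the flows balance: s·E = f·U, so U/(E+U) = s/(s+f).
u* = 2.55 / (2.55 + 44.6) = 2.55 / 47.15 = 5.41%.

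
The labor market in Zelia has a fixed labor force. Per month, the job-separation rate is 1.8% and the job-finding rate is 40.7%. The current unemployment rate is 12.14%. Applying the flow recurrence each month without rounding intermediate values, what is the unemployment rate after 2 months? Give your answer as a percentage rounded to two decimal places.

Unemployment rate after two months ≈ 6.85%.

With a fixed labor force, u_{t+1} = u_t + s·(1−u_t) − f·u_t = u_t·(1−s−f) + s.
Here 1−s−f = 0.575 and s = 0.018.
u_1 = 0.121400 × 0.575 + 0.018 = 0.087805.
u_2 = 0.087805 × 0.575 + 0.018 = 0.068488.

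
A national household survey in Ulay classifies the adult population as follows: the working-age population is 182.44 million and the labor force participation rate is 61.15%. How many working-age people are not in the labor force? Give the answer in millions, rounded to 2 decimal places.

Share not in the labor force = 1 − 0.6115 = 0.3885.
Not in labor force = 0.3885 × 182.44 ≈ 70.88 million.

About 70.88 million are not in the labor force.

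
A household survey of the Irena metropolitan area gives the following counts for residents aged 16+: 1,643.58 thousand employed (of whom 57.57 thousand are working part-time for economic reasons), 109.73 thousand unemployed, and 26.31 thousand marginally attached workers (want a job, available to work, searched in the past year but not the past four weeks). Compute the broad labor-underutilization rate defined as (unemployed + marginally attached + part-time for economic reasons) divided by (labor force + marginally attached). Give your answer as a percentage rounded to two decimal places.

Broad underutilization rate ≈ 10.88%.

Labor force = 1,643.58 + 109.73 = 1,753.31 thousand.
Numerator = 109.73 + 26.31 + 57.57 = 193.61 thousand.
Denominator = 1,753.31 + 26.31 = 1,779.62 thousand.
Broad rate = 193.61 / 1,779.62 = 10.88%.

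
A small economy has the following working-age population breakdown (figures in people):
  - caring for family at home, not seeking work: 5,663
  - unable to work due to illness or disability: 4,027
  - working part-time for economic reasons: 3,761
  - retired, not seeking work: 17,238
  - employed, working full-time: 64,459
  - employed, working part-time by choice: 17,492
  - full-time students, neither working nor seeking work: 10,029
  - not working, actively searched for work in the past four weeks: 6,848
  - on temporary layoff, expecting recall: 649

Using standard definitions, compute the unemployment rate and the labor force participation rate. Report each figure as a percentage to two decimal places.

Unemployment rate ≈ 8.04%; labor force participation rate ≈ 71.61%.

Employed = 3,761 + 64,459 + 17,492 = 85,712 (anyone who worked, including part-time for economic reasons, counts as employed).
Unemployed = 6,848 + 649 = 7,497 (jobless and actively searching, or on temporary layoff).
Labor force = 85,712 + 7,497 = 93,209.
Not in labor force = 5,663 + 4,027 + 17,238 + 10,029 = 36,957 (those not working and not actively searching are outside the labor force).
Civilian working-age population = 93,209 + 36,957 = 130,166.
Unemployment rate = 7,497 / 93,209 = 8.04%.
Labor force participation rate = 93,209 / 130,166 = 71.61%.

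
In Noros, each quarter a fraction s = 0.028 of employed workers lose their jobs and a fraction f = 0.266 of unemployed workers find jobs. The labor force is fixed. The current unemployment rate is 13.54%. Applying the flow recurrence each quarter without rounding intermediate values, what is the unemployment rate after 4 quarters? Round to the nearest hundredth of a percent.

With a fixed labor force, u_{t+1} = u_t + s·(1−u_t) − f·u_t = u_t·(1−s−f) + s.
Here 1−s−f = 0.706 and s = 0.028.
u_1 = 0.135400 × 0.706 + 0.028 = 0.123592.
u_2 = 0.123592 × 0.706 + 0.028 = 0.115256.
u_3 = 0.115256 × 0.706 + 0.028 = 0.109371.
u_4 = 0.109371 × 0.706 + 0.028 = 0.105216.

Unemployment rate after four quarters ≈ 10.52%.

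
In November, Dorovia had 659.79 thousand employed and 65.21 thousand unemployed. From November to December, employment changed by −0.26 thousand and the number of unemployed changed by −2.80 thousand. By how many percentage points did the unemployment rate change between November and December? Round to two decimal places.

November: labor force = 659.79 + 65.21 = 725.00; u = 65.21/725.00 = 8.99%.
December: labor force = 659.53 + 62.41 = 721.94; u = 62.41/721.94 = 8.64%.
Change = 8.64% − 8.99% = −0.35 pp.

The unemployment rate changed by −0.35 percentage points.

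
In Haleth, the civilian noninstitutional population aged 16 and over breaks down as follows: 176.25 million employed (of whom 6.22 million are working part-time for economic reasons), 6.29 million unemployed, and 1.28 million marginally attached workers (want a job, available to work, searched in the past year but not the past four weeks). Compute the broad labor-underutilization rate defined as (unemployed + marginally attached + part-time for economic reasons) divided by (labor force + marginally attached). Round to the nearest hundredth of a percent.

Broad underutilization rate ≈ 7.50%.

Labor force = 176.25 + 6.29 = 182.54 million.
Numerator = 6.29 + 1.28 + 6.22 = 13.79 million.
Denominator = 182.54 + 1.28 = 183.82 million.
Broad rate = 13.79 / 183.82 = 7.50%.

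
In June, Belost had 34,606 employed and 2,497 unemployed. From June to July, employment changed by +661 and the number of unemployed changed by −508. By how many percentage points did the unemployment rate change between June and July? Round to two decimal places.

June: labor force = 34,606 + 2,497 = 37,103; u = 2,497/37,103 = 6.73%.
July: labor force = 35,267 + 1,989 = 37,256; u = 1,989/37,256 = 5.34%.
Change = 5.34% − 6.73% = −1.39 pp.

The unemployment rate changed by −1.39 percentage points.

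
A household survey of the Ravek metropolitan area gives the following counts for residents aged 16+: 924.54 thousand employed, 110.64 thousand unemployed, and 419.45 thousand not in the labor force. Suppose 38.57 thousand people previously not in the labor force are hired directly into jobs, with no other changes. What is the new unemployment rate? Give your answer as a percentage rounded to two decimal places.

New unemployment rate ≈ 10.30%.

Initially, labor force = 924.54 + 110.64 = 1,035.18 thousand, so u = 110.64/1,035.18 = 10.69%.
After the change, employed and labor force both rise by 38.57; unemployed unchanged → E = 963.11, U = 110.64, labor force = 1,073.75 thousand.
New unemployment rate = 110.64 / 1,073.75 = 10.30%.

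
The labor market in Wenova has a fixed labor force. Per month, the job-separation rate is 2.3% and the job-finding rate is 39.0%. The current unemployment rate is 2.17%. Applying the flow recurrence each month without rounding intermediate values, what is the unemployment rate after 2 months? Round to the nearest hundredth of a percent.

With a fixed labor force, u_{t+1} = u_t + s·(1−u_t) − f·u_t = u_t·(1−s−f) + s.
Here 1−s−f = 0.587 and s = 0.023.
u_1 = 0.021700 × 0.587 + 0.023 = 0.035738.
u_2 = 0.035738 × 0.587 + 0.023 = 0.043978.

Unemployment rate after two months ≈ 4.40%.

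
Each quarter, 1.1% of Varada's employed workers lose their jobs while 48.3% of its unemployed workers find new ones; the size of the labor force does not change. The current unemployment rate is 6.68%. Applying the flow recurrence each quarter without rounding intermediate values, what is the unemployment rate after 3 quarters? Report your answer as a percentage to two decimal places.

Unemployment rate after three quarters ≈ 2.80%.

With a fixed labor force, u_{t+1} = u_t + s·(1−u_t) − f·u_t = u_t·(1−s−f) + s.
Here 1−s−f = 0.506 and s = 0.011.
u_1 = 0.066800 × 0.506 + 0.011 = 0.044801.
u_2 = 0.044801 × 0.506 + 0.011 = 0.033669.
u_3 = 0.033669 × 0.506 + 0.011 = 0.028037.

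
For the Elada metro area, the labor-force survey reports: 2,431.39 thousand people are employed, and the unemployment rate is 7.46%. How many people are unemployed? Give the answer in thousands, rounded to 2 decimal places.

Let U be the number unemployed. The labor force is E + U, and U/(E+U) = 0.0746.
So U = 0.0746 × 2,431.39 / (1 − 0.0746) = 181.3817 / 0.9254 ≈ 196.00 thousand.

About 196.00 thousand are unemployed.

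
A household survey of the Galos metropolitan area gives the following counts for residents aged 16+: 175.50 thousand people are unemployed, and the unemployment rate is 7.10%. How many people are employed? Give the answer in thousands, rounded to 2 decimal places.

About 2,296.33 thousand are employed.

Labor force = U / u = 175.50 / 0.0710 ≈ 2,471.83 thousand.
Employed = labor force − unemployed = 2,471.83 − 175.50 = 2,296.33 thousand.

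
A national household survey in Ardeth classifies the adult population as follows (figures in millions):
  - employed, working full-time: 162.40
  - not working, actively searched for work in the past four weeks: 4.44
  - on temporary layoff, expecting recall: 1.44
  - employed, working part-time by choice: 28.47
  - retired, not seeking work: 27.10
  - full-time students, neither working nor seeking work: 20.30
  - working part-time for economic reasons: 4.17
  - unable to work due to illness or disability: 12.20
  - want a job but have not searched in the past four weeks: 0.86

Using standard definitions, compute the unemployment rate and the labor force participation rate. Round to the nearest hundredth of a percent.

Unemployment rate ≈ 2.93%; labor force participation rate ≈ 76.87%.

Employed = 162.40 + 28.47 + 4.17 = 195.04 million (anyone who worked, including part-time for economic reasons, counts as employed).
Unemployed = 4.44 + 1.44 = 5.88 million (jobless and actively searching, or on temporary layoff).
Labor force = 195.04 + 5.88 = 200.92 million.
Not in labor force = 27.10 + 20.30 + 12.20 + 0.86 = 60.46 million (those not working and not actively searching are outside the labor force — including those who want a job but have given up searching).
Civilian working-age population = 200.92 + 60.46 = 261.38 million.
Unemployment rate = 5.88 / 200.92 = 2.93%.
Labor force participation rate = 200.92 / 261.38 = 76.87%.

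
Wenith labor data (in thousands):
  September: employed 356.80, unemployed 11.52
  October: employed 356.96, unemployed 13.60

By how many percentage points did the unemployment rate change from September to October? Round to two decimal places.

September: labor force = 356.80 + 11.52 = 368.32; u = 11.52/368.32 = 3.13%.
October: labor force = 356.96 + 13.60 = 370.56; u = 13.60/370.56 = 3.67%.
Change = 3.67% − 3.13% = +0.54 pp.

The unemployment rate changed by +0.54 percentage points.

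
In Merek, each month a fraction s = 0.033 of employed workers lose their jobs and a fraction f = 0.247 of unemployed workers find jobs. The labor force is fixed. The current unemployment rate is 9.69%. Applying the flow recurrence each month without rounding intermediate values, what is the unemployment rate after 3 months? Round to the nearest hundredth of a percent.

Unemployment rate after three months ≈ 11.00%.

With a fixed labor force, u_{t+1} = u_t + s·(1−u_t) − f·u_t = u_t·(1−s−f) + s.
Here 1−s−f = 0.720 and s = 0.033.
u_1 = 0.096900 × 0.720 + 0.033 = 0.102768.
u_2 = 0.102768 × 0.720 + 0.033 = 0.106993.
u_3 = 0.106993 × 0.720 + 0.033 = 0.110035.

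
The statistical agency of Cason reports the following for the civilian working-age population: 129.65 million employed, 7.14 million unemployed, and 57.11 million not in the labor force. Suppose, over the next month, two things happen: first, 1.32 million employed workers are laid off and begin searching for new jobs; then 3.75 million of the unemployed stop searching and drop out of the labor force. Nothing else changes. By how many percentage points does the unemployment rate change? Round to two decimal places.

The unemployment rate changes by −1.68 percentage points.

Initially, labor force = 129.65 + 7.14 = 136.79 million, so u = 7.14/136.79 = 5.22%.
After the first change, employed falls and unemployed rises by 1.32; labor force unchanged → E = 128.33, U = 8.46, labor force = 136.79 million.
After the second change, unemployed and labor force both fall by 3.75 → E = 128.33, U = 4.71, labor force = 133.04 million.
New unemployment rate = 4.71 / 133.04 = 3.54%.
Change = 3.54% − 5.22% = −1.68 percentage points.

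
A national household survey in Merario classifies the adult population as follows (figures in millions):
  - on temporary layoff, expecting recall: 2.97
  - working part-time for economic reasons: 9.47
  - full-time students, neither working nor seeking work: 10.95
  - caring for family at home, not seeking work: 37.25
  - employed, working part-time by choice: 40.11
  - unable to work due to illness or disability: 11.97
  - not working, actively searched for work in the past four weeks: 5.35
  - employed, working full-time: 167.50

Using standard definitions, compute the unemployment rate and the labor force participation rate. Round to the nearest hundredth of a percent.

Unemployment rate ≈ 3.69%; labor force participation rate ≈ 78.93%.

Employed = 9.47 + 40.11 + 167.50 = 217.08 million (anyone who worked, including part-time for economic reasons, counts as employed).
Unemployed = 2.97 + 5.35 = 8.32 million (jobless and actively searching, or on temporary layoff).
Labor force = 217.08 + 8.32 = 225.40 million.
Not in labor force = 10.95 + 37.25 + 11.97 = 60.17 million (those not working and not actively searching are outside the labor force).
Civilian working-age population = 225.40 + 60.17 = 285.57 million.
Unemployment rate = 8.32 / 225.40 = 3.69%.
Labor force participation rate = 225.40 / 285.57 = 78.93%.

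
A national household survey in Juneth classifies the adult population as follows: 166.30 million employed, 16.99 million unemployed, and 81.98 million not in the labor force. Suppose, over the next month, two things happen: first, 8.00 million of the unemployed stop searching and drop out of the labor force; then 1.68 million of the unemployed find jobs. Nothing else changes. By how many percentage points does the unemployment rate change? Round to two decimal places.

The unemployment rate changes by −5.10 percentage points.

Initially, labor force = 166.30 + 16.99 = 183.29 million, so u = 16.99/183.29 = 9.27%.
After the first change, unemployed and labor force both fall by 8.00 → E = 166.30, U = 8.99, labor force = 175.29 million.
After the second change, unemployed falls and employed rises by 1.68; labor force unchanged → E = 167.98, U = 7.31, labor force = 175.29 million.
New unemployment rate = 7.31 / 175.29 = 4.17%.
Change = 4.17% − 9.27% = −5.10 percentage points.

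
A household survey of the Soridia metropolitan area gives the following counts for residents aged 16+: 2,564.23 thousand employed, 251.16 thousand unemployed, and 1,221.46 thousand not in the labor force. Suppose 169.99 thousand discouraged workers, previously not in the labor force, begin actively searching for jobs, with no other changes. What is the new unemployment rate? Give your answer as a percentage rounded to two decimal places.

Initially, labor force = 2,564.23 + 251.16 = 2,815.39 thousand, so u = 251.16/2,815.39 = 8.92%.
After the change, unemployed and labor force both rise by 169.99 → E = 2,564.23, U = 421.15, labor force = 2,985.38 thousand.
New unemployment rate = 421.15 / 2,985.38 = 14.11%.

New unemployment rate ≈ 14.11%.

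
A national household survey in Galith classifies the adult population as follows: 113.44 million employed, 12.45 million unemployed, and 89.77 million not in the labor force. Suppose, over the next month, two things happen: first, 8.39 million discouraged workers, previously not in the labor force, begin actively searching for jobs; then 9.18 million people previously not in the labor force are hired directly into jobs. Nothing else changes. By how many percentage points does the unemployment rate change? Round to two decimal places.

The unemployment rate changes by +4.64 percentage points.

Initially, labor force = 113.44 + 12.45 = 125.89 million, so u = 12.45/125.89 = 9.89%.
After the first change, unemployed and labor force both rise by 8.39 → E = 113.44, U = 20.84, labor force = 134.28 million.
After the second change, employed and labor force both rise by 9.18; unemployed unchanged → E = 122.62, U = 20.84, labor force = 143.46 million.
New unemployment rate = 20.84 / 143.46 = 14.53%.
Change = 14.53% − 9.89% = +4.64 percentage points.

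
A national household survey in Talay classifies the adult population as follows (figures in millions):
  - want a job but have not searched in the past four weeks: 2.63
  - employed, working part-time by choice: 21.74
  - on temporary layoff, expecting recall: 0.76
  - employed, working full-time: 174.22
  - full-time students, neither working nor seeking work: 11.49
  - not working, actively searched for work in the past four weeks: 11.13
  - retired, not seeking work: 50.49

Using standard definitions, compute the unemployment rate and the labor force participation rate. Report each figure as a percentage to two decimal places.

Unemployment rate ≈ 5.72%; labor force participation rate ≈ 76.29%.

Employed = 21.74 + 174.22 = 195.96 million.
Unemployed = 0.76 + 11.13 = 11.89 million (jobless and actively searching, or on temporary layoff).
Labor force = 195.96 + 11.89 = 207.85 million.
Not in labor force = 2.63 + 11.49 + 50.49 = 64.61 million (those not working and not actively searching are outside the labor force — including those who want a job but have given up searching).
Civilian working-age population = 207.85 + 64.61 = 272.46 million.
Unemployment rate = 11.89 / 207.85 = 5.72%.
Labor force participation rate = 207.85 / 272.46 = 76.29%.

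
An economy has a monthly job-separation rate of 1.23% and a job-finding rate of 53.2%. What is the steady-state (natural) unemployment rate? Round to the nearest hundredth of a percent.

At steady state the flows balance: s·E = f·U, so U/(E+U) = s/(s+f).
u* = 1.23 / (1.23 + 53.2) = 1.23 / 54.43 = 2.26%.

Steady-state unemployment rate ≈ 2.26%.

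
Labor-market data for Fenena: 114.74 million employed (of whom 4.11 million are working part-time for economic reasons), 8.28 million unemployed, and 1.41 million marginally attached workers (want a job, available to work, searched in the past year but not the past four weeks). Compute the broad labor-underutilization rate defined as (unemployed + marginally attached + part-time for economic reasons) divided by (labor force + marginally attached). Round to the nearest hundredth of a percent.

Broad underutilization rate ≈ 11.09%.

Labor force = 114.74 + 8.28 = 123.02 million.
Numerator = 8.28 + 1.41 + 4.11 = 13.80 million.
Denominator = 123.02 + 1.41 = 124.43 million.
Broad rate = 13.80 / 124.43 = 11.09%.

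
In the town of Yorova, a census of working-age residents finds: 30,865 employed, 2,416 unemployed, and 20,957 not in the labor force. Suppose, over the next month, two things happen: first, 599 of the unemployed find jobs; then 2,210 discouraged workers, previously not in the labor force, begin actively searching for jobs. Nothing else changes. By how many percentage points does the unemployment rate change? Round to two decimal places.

The unemployment rate changes by +4.09 percentage points.

Initially, labor force = 30,865 + 2,416 = 33,281, so u = 2,416/33,281 = 7.26%.
After the first change, unemployed falls and employed rises by 599; labor force unchanged → E = 31,464, U = 1,817, labor force = 33,281.
After the second change, unemployed and labor force both rise by 2,210 → E = 31,464, U = 4,027, labor force = 35,491.
New unemployment rate = 4,027 / 35,491 = 11.35%.
Change = 11.35% − 7.26% = +4.09 percentage points.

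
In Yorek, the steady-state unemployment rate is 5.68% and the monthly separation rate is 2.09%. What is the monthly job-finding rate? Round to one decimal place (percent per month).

From u* = s/(s+f): f = s·(1−u)/u.
f = 2.09 × (1 − 0.0568) / 0.0568 = 1.9713 / 0.0568 ≈ 34.7% per month.

Job-finding rate ≈ 34.7% per month.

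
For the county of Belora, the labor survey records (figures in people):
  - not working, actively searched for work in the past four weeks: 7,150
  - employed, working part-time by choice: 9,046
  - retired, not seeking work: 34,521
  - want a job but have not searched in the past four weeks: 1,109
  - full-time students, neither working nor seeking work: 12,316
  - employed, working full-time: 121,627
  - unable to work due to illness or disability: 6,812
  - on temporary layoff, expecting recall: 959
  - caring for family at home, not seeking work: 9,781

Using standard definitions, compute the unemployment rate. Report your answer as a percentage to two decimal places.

Unemployment rate ≈ 5.84%.

Employed = 9,046 + 121,627 = 130,673.
Unemployed = 7,150 + 959 = 8,109 (jobless and actively searching, or on temporary layoff).
Labor force = 130,673 + 8,109 = 138,782.
Unemployment rate = 8,109 / 138,782 = 5.84%.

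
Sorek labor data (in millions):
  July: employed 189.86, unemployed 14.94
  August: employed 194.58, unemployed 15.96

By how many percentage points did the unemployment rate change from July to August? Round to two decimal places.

The unemployment rate changed by +0.29 percentage points.

July: labor force = 189.86 + 14.94 = 204.80; u = 14.94/204.80 = 7.29%.
August: labor force = 194.58 + 15.96 = 210.54; u = 15.96/210.54 = 7.58%.
Change = 7.58% − 7.29% = +0.29 pp.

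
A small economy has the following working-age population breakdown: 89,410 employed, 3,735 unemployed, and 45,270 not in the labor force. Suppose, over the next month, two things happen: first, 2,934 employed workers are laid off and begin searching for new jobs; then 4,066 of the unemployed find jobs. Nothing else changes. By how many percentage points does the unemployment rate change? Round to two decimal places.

The unemployment rate changes by −1.22 percentage points.

Initially, labor force = 89,410 + 3,735 = 93,145, so u = 3,735/93,145 = 4.01%.
After the first change, employed falls and unemployed rises by 2,934; labor force unchanged → E = 86,476, U = 6,669, labor force = 93,145.
After the second change, unemployed falls and employed rises by 4,066; labor force unchanged → E = 90,542, U = 2,603, labor force = 93,145.
New unemployment rate = 2,603 / 93,145 = 2.79%.
Change = 2.79% − 4.01% = −1.22 percentage points.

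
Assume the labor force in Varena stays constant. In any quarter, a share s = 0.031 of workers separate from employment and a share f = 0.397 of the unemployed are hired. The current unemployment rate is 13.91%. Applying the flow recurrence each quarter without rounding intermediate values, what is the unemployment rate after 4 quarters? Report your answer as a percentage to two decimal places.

Unemployment rate after four quarters ≈ 7.96%.

With a fixed labor force, u_{t+1} = u_t + s·(1−u_t) − f·u_t = u_t·(1−s−f) + s.
Here 1−s−f = 0.572 and s = 0.031.
u_1 = 0.139100 × 0.572 + 0.031 = 0.110565.
u_2 = 0.110565 × 0.572 + 0.031 = 0.094243.
u_3 = 0.094243 × 0.572 + 0.031 = 0.084907.
u_4 = 0.084907 × 0.572 + 0.031 = 0.079567.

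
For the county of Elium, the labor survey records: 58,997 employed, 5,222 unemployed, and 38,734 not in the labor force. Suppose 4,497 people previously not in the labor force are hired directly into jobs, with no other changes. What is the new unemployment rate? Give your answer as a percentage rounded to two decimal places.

New unemployment rate ≈ 7.60%.

Initially, labor force = 58,997 + 5,222 = 64,219, so u = 5,222/64,219 = 8.13%.
After the change, employed and labor force both rise by 4,497; unemployed unchanged → E = 63,494, U = 5,222, labor force = 68,716.
New unemployment rate = 5,222 / 68,716 = 7.60%.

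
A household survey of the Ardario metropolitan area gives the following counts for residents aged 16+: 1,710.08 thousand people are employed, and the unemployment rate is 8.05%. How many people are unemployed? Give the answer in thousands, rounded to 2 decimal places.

Let U be the number unemployed. The labor force is E + U, and U/(E+U) = 0.0805.
So U = 0.0805 × 1,710.08 / (1 − 0.0805) = 137.6614 / 0.9195 ≈ 149.71 thousand.

About 149.71 thousand are unemployed.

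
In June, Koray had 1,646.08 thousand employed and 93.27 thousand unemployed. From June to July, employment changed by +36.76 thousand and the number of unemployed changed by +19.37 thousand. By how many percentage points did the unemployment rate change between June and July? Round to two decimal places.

June: labor force = 1,646.08 + 93.27 = 1,739.35; u = 93.27/1,739.35 = 5.36%.
July: labor force = 1,682.84 + 112.64 = 1,795.48; u = 112.64/1,795.48 = 6.27%.
Change = 6.27% − 5.36% = +0.91 pp.

The unemployment rate changed by +0.91 percentage points.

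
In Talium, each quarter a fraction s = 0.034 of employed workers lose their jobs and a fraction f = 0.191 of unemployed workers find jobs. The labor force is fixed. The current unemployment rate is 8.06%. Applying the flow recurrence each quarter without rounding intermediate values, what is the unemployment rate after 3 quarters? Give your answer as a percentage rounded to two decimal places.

With a fixed labor force, u_{t+1} = u_t + s·(1−u_t) − f·u_t = u_t·(1−s−f) + s.
Here 1−s−f = 0.775 and s = 0.034.
u_1 = 0.080600 × 0.775 + 0.034 = 0.096465.
u_2 = 0.096465 × 0.775 + 0.034 = 0.108760.
u_3 = 0.108760 × 0.775 + 0.034 = 0.118289.

Unemployment rate after three quarters ≈ 11.83%.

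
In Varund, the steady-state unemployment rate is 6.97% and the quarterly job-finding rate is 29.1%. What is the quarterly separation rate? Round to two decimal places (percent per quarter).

Separation rate ≈ 2.18% per quarter.

From u* = s/(s+f): s = u·f/(1−u).
s = 0.0697 × 29.1 / (1 − 0.0697) = 2.0283 / 0.9303 ≈ 2.18% per quarter.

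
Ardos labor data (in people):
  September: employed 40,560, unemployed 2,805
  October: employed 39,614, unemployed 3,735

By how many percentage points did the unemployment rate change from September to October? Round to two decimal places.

The unemployment rate changed by +2.15 percentage points.

September: labor force = 40,560 + 2,805 = 43,365; u = 2,805/43,365 = 6.47%.
October: labor force = 39,614 + 3,735 = 43,349; u = 3,735/43,349 = 8.62%.
Change = 8.62% − 6.47% = +2.15 pp.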